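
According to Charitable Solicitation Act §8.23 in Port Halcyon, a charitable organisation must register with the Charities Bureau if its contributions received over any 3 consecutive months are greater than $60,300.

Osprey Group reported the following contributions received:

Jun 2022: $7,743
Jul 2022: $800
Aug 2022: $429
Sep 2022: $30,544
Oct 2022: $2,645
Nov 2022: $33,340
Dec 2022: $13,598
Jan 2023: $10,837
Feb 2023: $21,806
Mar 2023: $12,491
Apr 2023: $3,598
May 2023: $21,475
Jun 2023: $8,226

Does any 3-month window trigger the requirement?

Yes

Jun 2022–Aug 2022: $7,743 + $800 + $429 = $8,972 (under)
Jul 2022–Sep 2022: $800 + $429 + $30,544 = $31,773 (under)
Aug 2022–Oct 2022: $429 + $30,544 + $2,645 = $33,618 (under)
Sep 2022–Nov 2022: $30,544 + $2,645 + $33,340 = $66,529 (over)
Oct 2022–Dec 2022: $2,645 + $33,340 + $13,598 = $49,583 (under)
Nov 2022–Jan 2023: $33,340 + $13,598 + $10,837 = $57,775 (under)
Dec 2022–Feb 2023: $13,598 + $10,837 + $21,806 = $46,241 (under)
Jan 2023–Mar 2023: $10,837 + $21,806 + $12,491 = $45,134 (under)
Feb 2023–Apr 2023: $21,806 + $12,491 + $3,598 = $37,895 (under)
Mar 2023–May 2023: $12,491 + $3,598 + $21,475 = $37,564 (under)
Apr 2023–Jun 2023: $3,598 + $21,475 + $8,226 = $33,299 (under)
At least one window exceeds $60,300.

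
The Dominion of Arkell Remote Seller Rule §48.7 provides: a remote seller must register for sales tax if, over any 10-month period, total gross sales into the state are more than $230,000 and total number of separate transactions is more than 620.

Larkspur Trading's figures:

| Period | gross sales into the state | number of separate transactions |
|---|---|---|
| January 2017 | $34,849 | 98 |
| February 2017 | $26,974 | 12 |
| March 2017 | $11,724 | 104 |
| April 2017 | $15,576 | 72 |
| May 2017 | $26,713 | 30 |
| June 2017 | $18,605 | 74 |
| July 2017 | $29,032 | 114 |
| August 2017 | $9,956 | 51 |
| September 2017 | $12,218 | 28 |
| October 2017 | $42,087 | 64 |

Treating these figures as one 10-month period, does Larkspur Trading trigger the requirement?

Total gross sales into the state: $34,849 + $26,974 + $11,724 + $15,576 + $26,713 + $18,605 + $29,032 + $9,956 + $12,218 + $42,087 = $227,734 (≤ $230,000).
Total number of separate transactions: 98 + 12 + 104 + 72 + 30 + 74 + 114 + 51 + 28 + 64 = 647 (> 620).
The test is 'and': the rule requires both, and at least one is not exceeded.

No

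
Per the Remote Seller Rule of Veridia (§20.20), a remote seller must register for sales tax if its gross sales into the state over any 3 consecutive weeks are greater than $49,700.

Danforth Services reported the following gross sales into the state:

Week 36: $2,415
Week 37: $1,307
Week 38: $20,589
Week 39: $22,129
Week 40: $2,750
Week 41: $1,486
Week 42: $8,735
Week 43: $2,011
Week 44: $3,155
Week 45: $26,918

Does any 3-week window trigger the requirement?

Week 36–Week 38: $2,415 + $1,307 + $20,589 = $24,311 (under)
Week 37–Week 39: $1,307 + $20,589 + $22,129 = $44,025 (under)
Week 38–Week 40: $20,589 + $22,129 + $2,750 = $45,468 (under)
Week 39–Week 41: $22,129 + $2,750 + $1,486 = $26,365 (under)
Week 40–Week 42: $2,750 + $1,486 + $8,735 = $12,971 (under)
Week 41–Week 43: $1,486 + $8,735 + $2,011 = $12,232 (under)
Week 42–Week 44: $8,735 + $2,011 + $3,155 = $13,901 (under)
Week 43–Week 45: $2,011 + $3,155 + $26,918 = $32,084 (under)
No window exceeds $49,700.

No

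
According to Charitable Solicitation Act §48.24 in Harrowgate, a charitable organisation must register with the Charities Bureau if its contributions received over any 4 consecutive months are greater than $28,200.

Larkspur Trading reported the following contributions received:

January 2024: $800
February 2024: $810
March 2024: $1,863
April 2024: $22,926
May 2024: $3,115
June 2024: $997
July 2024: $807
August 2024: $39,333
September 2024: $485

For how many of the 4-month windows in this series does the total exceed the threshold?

4

January 2024–April 2024: $800 + $810 + $1,863 + $22,926 = $26,399 (under)
February 2024–May 2024: $810 + $1,863 + $22,926 + $3,115 = $28,714 (over)
March 2024–June 2024: $1,863 + $22,926 + $3,115 + $997 = $28,901 (over)
April 2024–July 2024: $22,926 + $3,115 + $997 + $807 = $27,845 (under)
May 2024–August 2024: $3,115 + $997 + $807 + $39,333 = $44,252 (over)
June 2024–September 2024: $997 + $807 + $39,333 + $485 = $41,622 (over)
4 windows exceed the threshold.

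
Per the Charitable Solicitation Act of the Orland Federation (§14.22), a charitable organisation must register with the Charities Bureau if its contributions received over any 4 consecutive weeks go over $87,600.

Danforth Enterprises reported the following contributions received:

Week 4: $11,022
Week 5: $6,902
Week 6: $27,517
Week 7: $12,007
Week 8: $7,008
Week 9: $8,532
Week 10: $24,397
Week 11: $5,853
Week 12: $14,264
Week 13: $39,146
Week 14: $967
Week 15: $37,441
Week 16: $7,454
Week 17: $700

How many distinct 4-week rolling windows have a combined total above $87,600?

Week 4–Week 7: $11,022 + $6,902 + $27,517 + $12,007 = $57,448 (under)
Week 5–Week 8: $6,902 + $27,517 + $12,007 + $7,008 = $53,434 (under)
Week 6–Week 9: $27,517 + $12,007 + $7,008 + $8,532 = $55,064 (under)
Week 7–Week 10: $12,007 + $7,008 + $8,532 + $24,397 = $51,944 (under)
Week 8–Week 11: $7,008 + $8,532 + $24,397 + $5,853 = $45,790 (under)
Week 9–Week 12: $8,532 + $24,397 + $5,853 + $14,264 = $53,046 (under)
Week 10–Week 13: $24,397 + $5,853 + $14,264 + $39,146 = $83,660 (under)
Week 11–Week 14: $5,853 + $14,264 + $39,146 + $967 = $60,230 (under)
Week 12–Week 15: $14,264 + $39,146 + $967 + $37,441 = $91,818 (over)
Week 13–Week 16: $39,146 + $967 + $37,441 + $7,454 = $85,008 (under)
Week 14–Week 17: $967 + $37,441 + $7,454 + $700 = $46,562 (under)
1 window exceeds the threshold.

1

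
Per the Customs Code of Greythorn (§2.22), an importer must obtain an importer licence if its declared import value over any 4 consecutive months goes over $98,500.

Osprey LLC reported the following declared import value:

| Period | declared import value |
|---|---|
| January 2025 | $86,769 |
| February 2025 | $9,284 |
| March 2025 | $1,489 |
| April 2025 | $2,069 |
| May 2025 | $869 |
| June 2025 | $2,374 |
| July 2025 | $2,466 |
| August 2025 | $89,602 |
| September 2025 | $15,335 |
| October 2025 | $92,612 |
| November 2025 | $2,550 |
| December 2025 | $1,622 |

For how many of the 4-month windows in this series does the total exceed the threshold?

January 2025–April 2025: $86,769 + $9,284 + $1,489 + $2,069 = $99,611 (over)
February 2025–May 2025: $9,284 + $1,489 + $2,069 + $869 = $13,711 (under)
March 2025–June 2025: $1,489 + $2,069 + $869 + $2,374 = $6,801 (under)
April 2025–July 2025: $2,069 + $869 + $2,374 + $2,466 = $7,778 (under)
May 2025–August 2025: $869 + $2,374 + $2,466 + $89,602 = $95,311 (under)
June 2025–September 2025: $2,374 + $2,466 + $89,602 + $15,335 = $109,777 (over)
July 2025–October 2025: $2,466 + $89,602 + $15,335 + $92,612 = $200,015 (over)
August 2025–November 2025: $89,602 + $15,335 + $92,612 + $2,550 = $200,099 (over)
September 2025–December 2025: $15,335 + $92,612 + $2,550 + $1,622 = $112,119 (over)
5 windows exceed the threshold.

5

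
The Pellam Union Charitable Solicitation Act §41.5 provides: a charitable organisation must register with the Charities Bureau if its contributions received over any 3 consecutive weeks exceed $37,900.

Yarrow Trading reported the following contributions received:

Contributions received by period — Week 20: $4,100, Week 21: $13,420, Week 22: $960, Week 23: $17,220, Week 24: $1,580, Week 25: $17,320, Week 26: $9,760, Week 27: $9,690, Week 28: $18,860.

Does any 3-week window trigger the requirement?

Yes

Week 20–Week 22: $4,100 + $13,420 + $960 = $18,480 (under)
Week 21–Week 23: $13,420 + $960 + $17,220 = $31,600 (under)
Week 22–Week 24: $960 + $17,220 + $1,580 = $19,760 (under)
Week 23–Week 25: $17,220 + $1,580 + $17,320 = $36,120 (under)
Week 24–Week 26: $1,580 + $17,320 + $9,760 = $28,660 (under)
Week 25–Week 27: $17,320 + $9,760 + $9,690 = $36,770 (under)
Week 26–Week 28: $9,760 + $9,690 + $18,860 = $38,310 (over)
At least one window exceeds $37,900.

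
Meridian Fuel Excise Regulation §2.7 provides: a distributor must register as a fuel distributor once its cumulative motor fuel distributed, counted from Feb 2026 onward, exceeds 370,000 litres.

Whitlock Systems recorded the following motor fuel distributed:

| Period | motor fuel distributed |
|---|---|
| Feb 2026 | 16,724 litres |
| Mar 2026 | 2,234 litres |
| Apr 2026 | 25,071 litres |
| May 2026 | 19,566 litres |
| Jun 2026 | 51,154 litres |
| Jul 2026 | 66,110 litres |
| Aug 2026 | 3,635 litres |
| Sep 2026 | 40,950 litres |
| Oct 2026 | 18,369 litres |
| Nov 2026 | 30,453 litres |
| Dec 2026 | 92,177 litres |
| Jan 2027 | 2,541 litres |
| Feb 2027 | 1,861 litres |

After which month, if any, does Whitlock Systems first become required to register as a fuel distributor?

Feb 2027

Through Feb 2026: 16,724 litres
Through Mar 2026: 18,958 litres
Through Apr 2026: 44,029 litres
Through May 2026: 63,595 litres
Through Jun 2026: 114,749 litres
Through Jul 2026: 180,859 litres
Through Aug 2026: 184,494 litres
Through Sep 2026: 225,444 litres
Through Oct 2026: 243,813 litres
Through Nov 2026: 274,266 litres
Through Dec 2026: 366,443 litres
Through Jan 2027: 368,984 litres
Through Feb 2027: 370,845 litres ← exceeds threshold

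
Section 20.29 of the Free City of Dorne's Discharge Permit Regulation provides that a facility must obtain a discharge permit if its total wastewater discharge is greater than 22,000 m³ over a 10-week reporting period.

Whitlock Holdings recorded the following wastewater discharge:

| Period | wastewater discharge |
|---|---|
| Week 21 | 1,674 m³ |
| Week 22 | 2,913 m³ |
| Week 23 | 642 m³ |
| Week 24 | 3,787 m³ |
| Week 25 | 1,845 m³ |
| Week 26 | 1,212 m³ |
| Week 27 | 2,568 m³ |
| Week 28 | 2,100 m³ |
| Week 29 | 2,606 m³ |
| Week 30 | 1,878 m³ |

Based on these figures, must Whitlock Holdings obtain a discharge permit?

No

Total wastewater discharge: 1,674 m³ + 2,913 m³ + 642 m³ + 3,787 m³ + 1,845 m³ + 1,212 m³ + 2,568 m³ + 2,100 m³ + 2,606 m³ + 1,878 m³ = 21,225 m³.
21,225 m³ ≤ 22,000 m³, so the threshold is not exceeded.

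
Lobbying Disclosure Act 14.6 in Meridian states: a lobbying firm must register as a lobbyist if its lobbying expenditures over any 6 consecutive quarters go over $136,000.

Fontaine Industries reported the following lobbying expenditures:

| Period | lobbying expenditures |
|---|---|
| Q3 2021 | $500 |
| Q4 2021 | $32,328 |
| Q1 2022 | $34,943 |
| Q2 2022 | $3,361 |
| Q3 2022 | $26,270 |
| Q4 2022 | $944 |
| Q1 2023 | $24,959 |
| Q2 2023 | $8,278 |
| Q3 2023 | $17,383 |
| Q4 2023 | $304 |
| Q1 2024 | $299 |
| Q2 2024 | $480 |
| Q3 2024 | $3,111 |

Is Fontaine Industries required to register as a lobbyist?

Q3 2021–Q4 2022: $500 + $32,328 + $34,943 + $3,361 + $26,270 + $944 = $98,346 (under)
Q4 2021–Q1 2023: $32,328 + $34,943 + $3,361 + $26,270 + $944 + $24,959 = $122,805 (under)
Q1 2022–Q2 2023: $34,943 + $3,361 + $26,270 + $944 + $24,959 + $8,278 = $98,755 (under)
Q2 2022–Q3 2023: $3,361 + $26,270 + $944 + $24,959 + $8,278 + $17,383 = $81,195 (under)
Q3 2022–Q4 2023: $26,270 + $944 + $24,959 + $8,278 + $17,383 + $304 = $78,138 (under)
Q4 2022–Q1 2024: $944 + $24,959 + $8,278 + $17,383 + $304 + $299 = $52,167 (under)
Q1 2023–Q2 2024: $24,959 + $8,278 + $17,383 + $304 + $299 + $480 = $51,703 (under)
Q2 2023–Q3 2024: $8,278 + $17,383 + $304 + $299 + $480 + $3,111 = $29,855 (under)
No window exceeds $136,000.

No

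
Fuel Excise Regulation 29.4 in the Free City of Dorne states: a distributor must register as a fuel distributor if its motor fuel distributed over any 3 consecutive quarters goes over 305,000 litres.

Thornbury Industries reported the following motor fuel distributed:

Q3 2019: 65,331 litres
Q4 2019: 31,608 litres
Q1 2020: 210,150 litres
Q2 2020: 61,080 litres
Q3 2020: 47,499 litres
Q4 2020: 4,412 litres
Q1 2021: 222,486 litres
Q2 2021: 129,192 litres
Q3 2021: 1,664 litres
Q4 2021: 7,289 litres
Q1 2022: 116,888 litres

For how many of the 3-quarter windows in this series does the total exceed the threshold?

Q3 2019–Q1 2020: 65,331 litres + 31,608 litres + 210,150 litres = 307,089 litres (over)
Q4 2019–Q2 2020: 31,608 litres + 210,150 litres + 61,080 litres = 302,838 litres (under)
Q1 2020–Q3 2020: 210,150 litres + 61,080 litres + 47,499 litres = 318,729 litres (over)
Q2 2020–Q4 2020: 61,080 litres + 47,499 litres + 4,412 litres = 112,991 litres (under)
Q3 2020–Q1 2021: 47,499 litres + 4,412 litres + 222,486 litres = 274,397 litres (under)
Q4 2020–Q2 2021: 4,412 litres + 222,486 litres + 129,192 litres = 356,090 litres (over)
Q1 2021–Q3 2021: 222,486 litres + 129,192 litres + 1,664 litres = 353,342 litres (over)
Q2 2021–Q4 2021: 129,192 litres + 1,664 litres + 7,289 litres = 138,145 litres (under)
Q3 2021–Q1 2022: 1,664 litres + 7,289 litres + 116,888 litres = 125,841 litres (under)
4 windows exceed the threshold.

4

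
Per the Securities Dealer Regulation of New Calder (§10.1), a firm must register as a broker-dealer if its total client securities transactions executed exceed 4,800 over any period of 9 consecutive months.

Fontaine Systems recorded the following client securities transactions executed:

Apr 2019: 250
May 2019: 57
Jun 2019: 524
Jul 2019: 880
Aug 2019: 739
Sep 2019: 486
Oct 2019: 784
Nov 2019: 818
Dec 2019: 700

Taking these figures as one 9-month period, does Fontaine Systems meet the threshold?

Total client securities transactions executed: 250 + 57 + 524 + 880 + 739 + 486 + 784 + 818 + 700 = 5,238.
5,238 > 4,800, so the threshold is exceeded.

Yes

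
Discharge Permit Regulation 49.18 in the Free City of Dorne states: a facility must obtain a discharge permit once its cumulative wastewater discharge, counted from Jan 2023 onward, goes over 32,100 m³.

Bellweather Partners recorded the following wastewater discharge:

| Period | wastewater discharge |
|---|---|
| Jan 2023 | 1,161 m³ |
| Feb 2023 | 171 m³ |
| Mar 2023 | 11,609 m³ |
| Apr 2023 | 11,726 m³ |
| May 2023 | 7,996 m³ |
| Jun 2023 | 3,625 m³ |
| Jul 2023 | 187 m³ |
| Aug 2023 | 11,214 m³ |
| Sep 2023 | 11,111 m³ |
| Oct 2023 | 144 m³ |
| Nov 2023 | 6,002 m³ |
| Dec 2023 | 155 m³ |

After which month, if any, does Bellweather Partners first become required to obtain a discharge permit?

May 2023

Through Jan 2023: 1,161 m³
Through Feb 2023: 1,332 m³
Through Mar 2023: 12,941 m³
Through Apr 2023: 24,667 m³
Through May 2023: 32,663 m³ ← exceeds threshold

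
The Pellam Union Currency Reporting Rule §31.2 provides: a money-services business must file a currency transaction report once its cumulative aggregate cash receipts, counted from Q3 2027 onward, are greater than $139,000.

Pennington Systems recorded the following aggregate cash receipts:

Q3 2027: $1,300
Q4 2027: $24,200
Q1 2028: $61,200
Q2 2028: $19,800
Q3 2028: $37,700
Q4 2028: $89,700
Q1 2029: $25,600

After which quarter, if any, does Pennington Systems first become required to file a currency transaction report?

Q3 2028

Through Q3 2027: $1,300
Through Q4 2027: $25,500
Through Q1 2028: $86,700
Through Q2 2028: $106,500
Through Q3 2028: $144,200 ← exceeds threshold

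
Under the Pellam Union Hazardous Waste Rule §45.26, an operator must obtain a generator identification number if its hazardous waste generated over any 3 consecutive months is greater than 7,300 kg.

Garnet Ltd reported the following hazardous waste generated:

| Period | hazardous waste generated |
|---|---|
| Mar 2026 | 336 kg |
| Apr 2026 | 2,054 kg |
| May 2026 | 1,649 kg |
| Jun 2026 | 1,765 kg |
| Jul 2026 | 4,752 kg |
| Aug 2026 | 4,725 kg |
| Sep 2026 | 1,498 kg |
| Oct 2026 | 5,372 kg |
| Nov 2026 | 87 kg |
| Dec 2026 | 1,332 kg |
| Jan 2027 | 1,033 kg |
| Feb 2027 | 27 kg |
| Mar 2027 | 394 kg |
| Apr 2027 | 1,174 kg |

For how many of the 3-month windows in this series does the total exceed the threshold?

Mar 2026–May 2026: 336 kg + 2,054 kg + 1,649 kg = 4,039 kg (under)
Apr 2026–Jun 2026: 2,054 kg + 1,649 kg + 1,765 kg = 5,468 kg (under)
May 2026–Jul 2026: 1,649 kg + 1,765 kg + 4,752 kg = 8,166 kg (over)
Jun 2026–Aug 2026: 1,765 kg + 4,752 kg + 4,725 kg = 11,242 kg (over)
Jul 2026–Sep 2026: 4,752 kg + 4,725 kg + 1,498 kg = 10,975 kg (over)
Aug 2026–Oct 2026: 4,725 kg + 1,498 kg + 5,372 kg = 11,595 kg (over)
Sep 2026–Nov 2026: 1,498 kg + 5,372 kg + 87 kg = 6,957 kg (under)
Oct 2026–Dec 2026: 5,372 kg + 87 kg + 1,332 kg = 6,791 kg (under)
Nov 2026–Jan 2027: 87 kg + 1,332 kg + 1,033 kg = 2,452 kg (under)
Dec 2026–Feb 2027: 1,332 kg + 1,033 kg + 27 kg = 2,392 kg (under)
Jan 2027–Mar 2027: 1,033 kg + 27 kg + 394 kg = 1,454 kg (under)
Feb 2027–Apr 2027: 27 kg + 394 kg + 1,174 kg = 1,595 kg (under)
4 windows exceed the threshold.

4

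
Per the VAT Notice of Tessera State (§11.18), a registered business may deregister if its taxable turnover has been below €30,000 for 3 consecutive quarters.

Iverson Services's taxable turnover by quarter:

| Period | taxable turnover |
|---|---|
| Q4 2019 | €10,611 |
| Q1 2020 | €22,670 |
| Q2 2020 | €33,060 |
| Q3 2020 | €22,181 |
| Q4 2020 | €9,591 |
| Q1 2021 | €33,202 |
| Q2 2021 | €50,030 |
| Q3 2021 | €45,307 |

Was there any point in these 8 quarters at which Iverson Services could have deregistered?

Quarters below €30,000: Q4 2019, Q1 2020, Q3 2020, Q4 2020.
Longest run of consecutive quarters below the threshold: 2.
2 < 3, so Iverson Services never became eligible.

No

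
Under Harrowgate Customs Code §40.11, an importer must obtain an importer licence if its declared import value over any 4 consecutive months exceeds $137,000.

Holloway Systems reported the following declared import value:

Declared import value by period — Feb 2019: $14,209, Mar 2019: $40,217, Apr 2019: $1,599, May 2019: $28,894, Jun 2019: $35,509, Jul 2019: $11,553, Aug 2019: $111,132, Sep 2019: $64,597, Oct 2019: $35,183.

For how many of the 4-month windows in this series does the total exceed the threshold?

3

Feb 2019–May 2019: $14,209 + $40,217 + $1,599 + $28,894 = $84,919 (under)
Mar 2019–Jun 2019: $40,217 + $1,599 + $28,894 + $35,509 = $106,219 (under)
Apr 2019–Jul 2019: $1,599 + $28,894 + $35,509 + $11,553 = $77,555 (under)
May 2019–Aug 2019: $28,894 + $35,509 + $11,553 + $111,132 = $187,088 (over)
Jun 2019–Sep 2019: $35,509 + $11,553 + $111,132 + $64,597 = $222,791 (over)
Jul 2019–Oct 2019: $11,553 + $111,132 + $64,597 + $35,183 = $222,465 (over)
3 windows exceed the threshold.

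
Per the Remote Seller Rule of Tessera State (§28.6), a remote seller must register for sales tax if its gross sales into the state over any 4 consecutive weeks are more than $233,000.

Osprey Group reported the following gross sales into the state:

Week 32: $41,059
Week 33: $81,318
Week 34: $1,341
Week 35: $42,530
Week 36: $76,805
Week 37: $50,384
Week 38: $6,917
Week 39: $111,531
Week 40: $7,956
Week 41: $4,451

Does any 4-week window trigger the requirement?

Week 32–Week 35: $41,059 + $81,318 + $1,341 + $42,530 = $166,248 (under)
Week 33–Week 36: $81,318 + $1,341 + $42,530 + $76,805 = $201,994 (under)
Week 34–Week 37: $1,341 + $42,530 + $76,805 + $50,384 = $171,060 (under)
Week 35–Week 38: $42,530 + $76,805 + $50,384 + $6,917 = $176,636 (under)
Week 36–Week 39: $76,805 + $50,384 + $6,917 + $111,531 = $245,637 (over)
Week 37–Week 40: $50,384 + $6,917 + $111,531 + $7,956 = $176,788 (under)
Week 38–Week 41: $6,917 + $111,531 + $7,956 + $4,451 = $130,855 (under)
At least one window exceeds $233,000.

Yes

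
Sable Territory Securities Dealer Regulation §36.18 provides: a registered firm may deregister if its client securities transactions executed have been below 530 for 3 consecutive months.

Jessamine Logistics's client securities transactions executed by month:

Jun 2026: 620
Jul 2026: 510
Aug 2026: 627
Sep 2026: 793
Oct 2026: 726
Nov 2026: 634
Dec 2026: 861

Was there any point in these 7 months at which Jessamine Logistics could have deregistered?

Months below 530: Jul 2026.
Longest run of consecutive months below the threshold: 1.
1 < 3, so Jessamine Logistics never became eligible.

No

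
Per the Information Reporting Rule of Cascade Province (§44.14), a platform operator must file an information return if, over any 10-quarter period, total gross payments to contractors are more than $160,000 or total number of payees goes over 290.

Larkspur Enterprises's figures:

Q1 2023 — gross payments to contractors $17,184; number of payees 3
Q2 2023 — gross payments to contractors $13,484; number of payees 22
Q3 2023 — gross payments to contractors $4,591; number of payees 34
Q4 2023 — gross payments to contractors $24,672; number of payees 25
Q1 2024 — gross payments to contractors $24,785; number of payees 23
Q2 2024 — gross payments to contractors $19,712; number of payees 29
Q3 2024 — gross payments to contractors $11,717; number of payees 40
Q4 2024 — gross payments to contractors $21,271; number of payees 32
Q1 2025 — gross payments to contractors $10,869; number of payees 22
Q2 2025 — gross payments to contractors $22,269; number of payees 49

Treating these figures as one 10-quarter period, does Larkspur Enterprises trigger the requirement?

Total gross payments to contractors: $17,184 + $13,484 + $4,591 + $24,672 + $24,785 + $19,712 + $11,717 + $21,271 + $10,869 + $22,269 = $170,554 (> $160,000).
Total number of payees: 3 + 22 + 34 + 25 + 23 + 29 + 40 + 32 + 22 + 49 = 279 (≤ 290).
The test is 'or': at least one threshold is exceeded.

Yes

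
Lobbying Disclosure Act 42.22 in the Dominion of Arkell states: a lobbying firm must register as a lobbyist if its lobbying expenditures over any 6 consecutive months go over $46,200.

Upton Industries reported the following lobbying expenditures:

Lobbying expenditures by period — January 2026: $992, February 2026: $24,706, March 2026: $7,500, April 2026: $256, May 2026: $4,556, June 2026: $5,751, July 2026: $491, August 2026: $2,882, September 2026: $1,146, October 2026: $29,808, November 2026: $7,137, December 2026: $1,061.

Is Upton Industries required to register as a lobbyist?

Yes

January 2026–June 2026: $992 + $24,706 + $7,500 + $256 + $4,556 + $5,751 = $43,761 (under)
February 2026–July 2026: $24,706 + $7,500 + $256 + $4,556 + $5,751 + $491 = $43,260 (under)
March 2026–August 2026: $7,500 + $256 + $4,556 + $5,751 + $491 + $2,882 = $21,436 (under)
April 2026–September 2026: $256 + $4,556 + $5,751 + $491 + $2,882 + $1,146 = $15,082 (under)
May 2026–October 2026: $4,556 + $5,751 + $491 + $2,882 + $1,146 + $29,808 = $44,634 (under)
June 2026–November 2026: $5,751 + $491 + $2,882 + $1,146 + $29,808 + $7,137 = $47,215 (over)
July 2026–December 2026: $491 + $2,882 + $1,146 + $29,808 + $7,137 + $1,061 = $42,525 (under)
At least one window exceeds $46,200.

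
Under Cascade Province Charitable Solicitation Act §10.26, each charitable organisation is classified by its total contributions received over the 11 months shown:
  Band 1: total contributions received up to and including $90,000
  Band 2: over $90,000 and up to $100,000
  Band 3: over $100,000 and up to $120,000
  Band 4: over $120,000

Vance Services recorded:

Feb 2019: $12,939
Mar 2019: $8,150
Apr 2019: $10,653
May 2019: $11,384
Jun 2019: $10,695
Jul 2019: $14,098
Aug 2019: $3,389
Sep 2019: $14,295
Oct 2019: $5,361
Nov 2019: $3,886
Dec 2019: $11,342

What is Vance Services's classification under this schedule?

Band 3

Total contributions received: $12,939 + $8,150 + $10,653 + $11,384 + $10,695 + $14,098 + $3,389 + $14,295 + $5,361 + $3,886 + $11,342 = $106,192.
$100,000 < $106,192 ≤ $120,000, so Band 3 applies.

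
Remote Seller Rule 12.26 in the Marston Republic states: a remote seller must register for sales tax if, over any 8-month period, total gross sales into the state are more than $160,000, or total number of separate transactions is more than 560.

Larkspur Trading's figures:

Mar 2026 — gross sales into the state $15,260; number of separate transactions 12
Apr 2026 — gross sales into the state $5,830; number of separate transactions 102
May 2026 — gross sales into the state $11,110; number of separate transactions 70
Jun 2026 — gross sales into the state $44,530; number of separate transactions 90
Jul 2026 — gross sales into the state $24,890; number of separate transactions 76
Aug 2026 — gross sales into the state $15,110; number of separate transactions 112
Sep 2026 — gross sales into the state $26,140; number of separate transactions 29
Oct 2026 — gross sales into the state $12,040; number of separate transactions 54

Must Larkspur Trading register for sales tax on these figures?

Total gross sales into the state: $15,260 + $5,830 + $11,110 + $44,530 + $24,890 + $15,110 + $26,140 + $12,040 = $154,910 (≤ $160,000).
Total number of separate transactions: 12 + 102 + 70 + 90 + 76 + 112 + 29 + 54 = 545 (≤ 560).
The test is 'or': neither threshold is exceeded.

No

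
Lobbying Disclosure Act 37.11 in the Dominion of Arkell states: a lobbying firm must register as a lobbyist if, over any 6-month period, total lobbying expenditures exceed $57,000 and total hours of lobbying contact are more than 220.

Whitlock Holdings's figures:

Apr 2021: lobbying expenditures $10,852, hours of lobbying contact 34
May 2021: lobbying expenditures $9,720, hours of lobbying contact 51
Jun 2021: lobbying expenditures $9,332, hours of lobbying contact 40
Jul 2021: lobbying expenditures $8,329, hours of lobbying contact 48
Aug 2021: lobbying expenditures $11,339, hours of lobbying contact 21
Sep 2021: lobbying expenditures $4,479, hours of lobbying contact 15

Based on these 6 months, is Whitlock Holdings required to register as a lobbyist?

No

Total lobbying expenditures: $10,852 + $9,720 + $9,332 + $8,329 + $11,339 + $4,479 = $54,051 (≤ $57,000).
Total hours of lobbying contact: 34 + 51 + 40 + 48 + 21 + 15 = 209 (≤ 220).
The test is 'and': the rule requires both, and at least one is not exceeded.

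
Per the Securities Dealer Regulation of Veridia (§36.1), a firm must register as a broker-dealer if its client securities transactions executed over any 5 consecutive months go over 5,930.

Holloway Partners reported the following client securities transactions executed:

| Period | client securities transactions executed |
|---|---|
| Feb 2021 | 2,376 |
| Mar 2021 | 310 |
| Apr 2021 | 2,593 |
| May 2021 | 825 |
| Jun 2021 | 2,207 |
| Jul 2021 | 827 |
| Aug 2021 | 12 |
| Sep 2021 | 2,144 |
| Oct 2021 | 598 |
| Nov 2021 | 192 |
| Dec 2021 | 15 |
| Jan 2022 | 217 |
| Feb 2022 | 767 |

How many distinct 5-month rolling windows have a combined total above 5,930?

4

Feb 2021–Jun 2021: 2,376 + 310 + 2,593 + 825 + 2,207 = 8,311 (over)
Mar 2021–Jul 2021: 310 + 2,593 + 825 + 2,207 + 827 = 6,762 (over)
Apr 2021–Aug 2021: 2,593 + 825 + 2,207 + 827 + 12 = 6,464 (over)
May 2021–Sep 2021: 825 + 2,207 + 827 + 12 + 2,144 = 6,015 (over)
Jun 2021–Oct 2021: 2,207 + 827 + 12 + 2,144 + 598 = 5,788 (under)
Jul 2021–Nov 2021: 827 + 12 + 2,144 + 598 + 192 = 3,773 (under)
Aug 2021–Dec 2021: 12 + 2,144 + 598 + 192 + 15 = 2,961 (under)
Sep 2021–Jan 2022: 2,144 + 598 + 192 + 15 + 217 = 3,166 (under)
Oct 2021–Feb 2022: 598 + 192 + 15 + 217 + 767 = 1,789 (under)
4 windows exceed the threshold.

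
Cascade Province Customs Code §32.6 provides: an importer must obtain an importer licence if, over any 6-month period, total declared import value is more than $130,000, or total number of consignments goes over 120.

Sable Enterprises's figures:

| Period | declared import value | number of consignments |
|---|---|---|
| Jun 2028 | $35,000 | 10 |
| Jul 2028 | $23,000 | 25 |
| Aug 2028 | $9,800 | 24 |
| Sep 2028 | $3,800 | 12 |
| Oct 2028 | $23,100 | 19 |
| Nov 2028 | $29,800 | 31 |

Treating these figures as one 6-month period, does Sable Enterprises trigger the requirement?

Total declared import value: $35,000 + $23,000 + $9,800 + $3,800 + $23,100 + $29,800 = $124,500 (≤ $130,000).
Total number of consignments: 10 + 25 + 24 + 12 + 19 + 31 = 121 (> 120).
The test is 'or': at least one threshold is exceeded.

Yes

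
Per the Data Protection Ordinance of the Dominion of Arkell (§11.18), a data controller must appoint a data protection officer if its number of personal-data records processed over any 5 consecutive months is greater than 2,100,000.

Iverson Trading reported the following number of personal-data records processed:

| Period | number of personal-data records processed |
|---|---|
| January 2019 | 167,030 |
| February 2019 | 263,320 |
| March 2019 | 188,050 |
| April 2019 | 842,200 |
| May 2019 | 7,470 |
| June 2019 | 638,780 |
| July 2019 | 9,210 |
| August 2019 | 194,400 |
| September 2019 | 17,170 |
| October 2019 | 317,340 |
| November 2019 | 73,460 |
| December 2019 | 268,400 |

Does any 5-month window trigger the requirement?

January 2019–May 2019: 167,030 + 263,320 + 188,050 + 842,200 + 7,470 = 1,468,070 (under)
February 2019–June 2019: 263,320 + 188,050 + 842,200 + 7,470 + 638,780 = 1,939,820 (under)
March 2019–July 2019: 188,050 + 842,200 + 7,470 + 638,780 + 9,210 = 1,685,710 (under)
April 2019–August 2019: 842,200 + 7,470 + 638,780 + 9,210 + 194,400 = 1,692,060 (under)
May 2019–September 2019: 7,470 + 638,780 + 9,210 + 194,400 + 17,170 = 867,030 (under)
June 2019–October 2019: 638,780 + 9,210 + 194,400 + 17,170 + 317,340 = 1,176,900 (under)
July 2019–November 2019: 9,210 + 194,400 + 17,170 + 317,340 + 73,460 = 611,580 (under)
August 2019–December 2019: 194,400 + 17,170 + 317,340 + 73,460 + 268,400 = 870,770 (under)
No window exceeds 2,100,000.

No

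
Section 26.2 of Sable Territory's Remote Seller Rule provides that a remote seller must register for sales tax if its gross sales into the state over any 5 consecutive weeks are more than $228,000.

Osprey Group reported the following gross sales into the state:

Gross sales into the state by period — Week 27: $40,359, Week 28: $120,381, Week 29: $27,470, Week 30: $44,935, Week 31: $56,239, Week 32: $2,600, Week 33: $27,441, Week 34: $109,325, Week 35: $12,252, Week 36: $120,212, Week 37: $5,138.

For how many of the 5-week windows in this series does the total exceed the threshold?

Week 27–Week 31: $40,359 + $120,381 + $27,470 + $44,935 + $56,239 = $289,384 (over)
Week 28–Week 32: $120,381 + $27,470 + $44,935 + $56,239 + $2,600 = $251,625 (over)
Week 29–Week 33: $27,470 + $44,935 + $56,239 + $2,600 + $27,441 = $158,685 (under)
Week 30–Week 34: $44,935 + $56,239 + $2,600 + $27,441 + $109,325 = $240,540 (over)
Week 31–Week 35: $56,239 + $2,600 + $27,441 + $109,325 + $12,252 = $207,857 (under)
Week 32–Week 36: $2,600 + $27,441 + $109,325 + $12,252 + $120,212 = $271,830 (over)
Week 33–Week 37: $27,441 + $109,325 + $12,252 + $120,212 + $5,138 = $274,368 (over)
5 windows exceed the threshold.

5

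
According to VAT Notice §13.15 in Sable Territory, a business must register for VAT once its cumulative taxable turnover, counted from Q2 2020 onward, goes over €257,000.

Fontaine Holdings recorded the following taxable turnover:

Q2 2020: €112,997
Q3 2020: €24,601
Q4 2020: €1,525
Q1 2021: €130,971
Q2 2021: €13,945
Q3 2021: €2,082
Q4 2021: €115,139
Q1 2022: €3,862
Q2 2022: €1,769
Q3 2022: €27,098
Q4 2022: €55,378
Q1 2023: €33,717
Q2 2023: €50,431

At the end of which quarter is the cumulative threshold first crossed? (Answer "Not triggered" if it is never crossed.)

Q1 2021

Through Q2 2020: €112,997
Through Q3 2020: €137,598
Through Q4 2020: €139,123
Through Q1 2021: €270,094 ← exceeds threshold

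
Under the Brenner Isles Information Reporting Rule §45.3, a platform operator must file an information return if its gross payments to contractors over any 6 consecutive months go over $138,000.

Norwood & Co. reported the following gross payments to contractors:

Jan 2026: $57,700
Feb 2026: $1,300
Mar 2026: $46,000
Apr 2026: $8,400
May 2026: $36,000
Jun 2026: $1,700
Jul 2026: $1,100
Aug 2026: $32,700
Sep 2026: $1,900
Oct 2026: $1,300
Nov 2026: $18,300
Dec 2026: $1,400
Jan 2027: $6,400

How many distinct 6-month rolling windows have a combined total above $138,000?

Jan 2026–Jun 2026: $57,700 + $1,300 + $46,000 + $8,400 + $36,000 + $1,700 = $151,100 (over)
Feb 2026–Jul 2026: $1,300 + $46,000 + $8,400 + $36,000 + $1,700 + $1,100 = $94,500 (under)
Mar 2026–Aug 2026: $46,000 + $8,400 + $36,000 + $1,700 + $1,100 + $32,700 = $125,900 (under)
Apr 2026–Sep 2026: $8,400 + $36,000 + $1,700 + $1,100 + $32,700 + $1,900 = $81,800 (under)
May 2026–Oct 2026: $36,000 + $1,700 + $1,100 + $32,700 + $1,900 + $1,300 = $74,700 (under)
Jun 2026–Nov 2026: $1,700 + $1,100 + $32,700 + $1,900 + $1,300 + $18,300 = $57,000 (under)
Jul 2026–Dec 2026: $1,100 + $32,700 + $1,900 + $1,300 + $18,300 + $1,400 = $56,700 (under)
Aug 2026–Jan 2027: $32,700 + $1,900 + $1,300 + $18,300 + $1,400 + $6,400 = $62,000 (under)
1 window exceeds the threshold.

1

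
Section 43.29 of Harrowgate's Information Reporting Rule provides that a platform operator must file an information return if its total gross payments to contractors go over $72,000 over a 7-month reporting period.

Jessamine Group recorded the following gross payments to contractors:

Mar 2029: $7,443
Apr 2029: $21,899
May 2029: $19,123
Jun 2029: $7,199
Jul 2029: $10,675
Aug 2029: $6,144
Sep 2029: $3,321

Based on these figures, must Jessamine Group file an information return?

Yes

Total gross payments to contractors: $7,443 + $21,899 + $19,123 + $7,199 + $10,675 + $6,144 + $3,321 = $75,804.
$75,804 > $72,000, so the threshold is exceeded.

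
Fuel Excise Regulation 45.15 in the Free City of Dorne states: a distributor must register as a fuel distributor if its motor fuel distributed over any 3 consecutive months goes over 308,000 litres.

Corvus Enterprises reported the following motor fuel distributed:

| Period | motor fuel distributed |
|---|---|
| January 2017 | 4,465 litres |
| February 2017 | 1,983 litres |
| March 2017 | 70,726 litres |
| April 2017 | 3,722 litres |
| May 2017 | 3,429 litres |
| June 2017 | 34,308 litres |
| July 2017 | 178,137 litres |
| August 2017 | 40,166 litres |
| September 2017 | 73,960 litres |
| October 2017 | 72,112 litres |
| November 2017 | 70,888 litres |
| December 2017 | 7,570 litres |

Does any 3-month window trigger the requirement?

January 2017–March 2017: 4,465 litres + 1,983 litres + 70,726 litres = 77,174 litres (under)
February 2017–April 2017: 1,983 litres + 70,726 litres + 3,722 litres = 76,431 litres (under)
March 2017–May 2017: 70,726 litres + 3,722 litres + 3,429 litres = 77,877 litres (under)
April 2017–June 2017: 3,722 litres + 3,429 litres + 34,308 litres = 41,459 litres (under)
May 2017–July 2017: 3,429 litres + 34,308 litres + 178,137 litres = 215,874 litres (under)
June 2017–August 2017: 34,308 litres + 178,137 litres + 40,166 litres = 252,611 litres (under)
July 2017–September 2017: 178,137 litres + 40,166 litres + 73,960 litres = 292,263 litres (under)
August 2017–October 2017: 40,166 litres + 73,960 litres + 72,112 litres = 186,238 litres (under)
September 2017–November 2017: 73,960 litres + 72,112 litres + 70,888 litres = 216,960 litres (under)
October 2017–December 2017: 72,112 litres + 70,888 litres + 7,570 litres = 150,570 litres (under)
No window exceeds 308,000 litres.

No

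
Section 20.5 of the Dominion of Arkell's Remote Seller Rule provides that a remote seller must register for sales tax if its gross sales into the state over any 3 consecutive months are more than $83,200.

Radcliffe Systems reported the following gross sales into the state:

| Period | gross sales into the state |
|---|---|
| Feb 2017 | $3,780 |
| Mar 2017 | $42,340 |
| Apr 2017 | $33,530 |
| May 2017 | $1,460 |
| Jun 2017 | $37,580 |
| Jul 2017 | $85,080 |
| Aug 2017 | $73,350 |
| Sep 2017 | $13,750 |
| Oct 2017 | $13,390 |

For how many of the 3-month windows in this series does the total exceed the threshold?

4

Feb 2017–Apr 2017: $3,780 + $42,340 + $33,530 = $79,650 (under)
Mar 2017–May 2017: $42,340 + $33,530 + $1,460 = $77,330 (under)
Apr 2017–Jun 2017: $33,530 + $1,460 + $37,580 = $72,570 (under)
May 2017–Jul 2017: $1,460 + $37,580 + $85,080 = $124,120 (over)
Jun 2017–Aug 2017: $37,580 + $85,080 + $73,350 = $196,010 (over)
Jul 2017–Sep 2017: $85,080 + $73,350 + $13,750 = $172,180 (over)
Aug 2017–Oct 2017: $73,350 + $13,750 + $13,390 = $100,490 (over)
4 windows exceed the threshold.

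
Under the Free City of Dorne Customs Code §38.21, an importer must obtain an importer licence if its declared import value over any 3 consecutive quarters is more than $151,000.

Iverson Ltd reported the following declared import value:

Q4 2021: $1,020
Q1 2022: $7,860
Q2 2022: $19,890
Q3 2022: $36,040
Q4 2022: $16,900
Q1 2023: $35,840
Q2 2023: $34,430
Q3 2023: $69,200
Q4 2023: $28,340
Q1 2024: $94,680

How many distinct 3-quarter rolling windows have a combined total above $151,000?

Q4 2021–Q2 2022: $1,020 + $7,860 + $19,890 = $28,770 (under)
Q1 2022–Q3 2022: $7,860 + $19,890 + $36,040 = $63,790 (under)
Q2 2022–Q4 2022: $19,890 + $36,040 + $16,900 = $72,830 (under)
Q3 2022–Q1 2023: $36,040 + $16,900 + $35,840 = $88,780 (under)
Q4 2022–Q2 2023: $16,900 + $35,840 + $34,430 = $87,170 (under)
Q1 2023–Q3 2023: $35,840 + $34,430 + $69,200 = $139,470 (under)
Q2 2023–Q4 2023: $34,430 + $69,200 + $28,340 = $131,970 (under)
Q3 2023–Q1 2024: $69,200 + $28,340 + $94,680 = $192,220 (over)
1 window exceeds the threshold.

1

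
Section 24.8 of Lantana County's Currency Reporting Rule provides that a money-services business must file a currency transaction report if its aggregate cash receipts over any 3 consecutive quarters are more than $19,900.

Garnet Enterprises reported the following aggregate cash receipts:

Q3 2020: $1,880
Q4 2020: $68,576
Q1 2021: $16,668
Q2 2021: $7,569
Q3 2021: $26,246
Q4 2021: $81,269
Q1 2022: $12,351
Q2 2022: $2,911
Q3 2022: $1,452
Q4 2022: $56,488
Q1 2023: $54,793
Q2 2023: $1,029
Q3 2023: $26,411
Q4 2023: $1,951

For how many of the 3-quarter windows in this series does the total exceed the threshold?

11

Q3 2020–Q1 2021: $1,880 + $68,576 + $16,668 = $87,124 (over)
Q4 2020–Q2 2021: $68,576 + $16,668 + $7,569 = $92,813 (over)
Q1 2021–Q3 2021: $16,668 + $7,569 + $26,246 = $50,483 (over)
Q2 2021–Q4 2021: $7,569 + $26,246 + $81,269 = $115,084 (over)
Q3 2021–Q1 2022: $26,246 + $81,269 + $12,351 = $119,866 (over)
Q4 2021–Q2 2022: $81,269 + $12,351 + $2,911 = $96,531 (over)
Q1 2022–Q3 2022: $12,351 + $2,911 + $1,452 = $16,714 (under)
Q2 2022–Q4 2022: $2,911 + $1,452 + $56,488 = $60,851 (over)
Q3 2022–Q1 2023: $1,452 + $56,488 + $54,793 = $112,733 (over)
Q4 2022–Q2 2023: $56,488 + $54,793 + $1,029 = $112,310 (over)
Q1 2023–Q3 2023: $54,793 + $1,029 + $26,411 = $82,233 (over)
Q2 2023–Q4 2023: $1,029 + $26,411 + $1,951 = $29,391 (over)
11 windows exceed the threshold.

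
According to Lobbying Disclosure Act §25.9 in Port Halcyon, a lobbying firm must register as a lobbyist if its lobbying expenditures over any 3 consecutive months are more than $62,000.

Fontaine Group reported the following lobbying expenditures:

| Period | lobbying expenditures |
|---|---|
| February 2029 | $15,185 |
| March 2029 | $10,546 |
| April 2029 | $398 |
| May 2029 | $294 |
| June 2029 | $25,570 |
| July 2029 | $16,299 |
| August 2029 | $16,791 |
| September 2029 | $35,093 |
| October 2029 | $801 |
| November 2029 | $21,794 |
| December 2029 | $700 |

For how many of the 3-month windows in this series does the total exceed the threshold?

1

February 2029–April 2029: $15,185 + $10,546 + $398 = $26,129 (under)
March 2029–May 2029: $10,546 + $398 + $294 = $11,238 (under)
April 2029–June 2029: $398 + $294 + $25,570 = $26,262 (under)
May 2029–July 2029: $294 + $25,570 + $16,299 = $42,163 (under)
June 2029–August 2029: $25,570 + $16,299 + $16,791 = $58,660 (under)
July 2029–September 2029: $16,299 + $16,791 + $35,093 = $68,183 (over)
August 2029–October 2029: $16,791 + $35,093 + $801 = $52,685 (under)
September 2029–November 2029: $35,093 + $801 + $21,794 = $57,688 (under)
October 2029–December 2029: $801 + $21,794 + $700 = $23,295 (under)
1 window exceeds the threshold.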